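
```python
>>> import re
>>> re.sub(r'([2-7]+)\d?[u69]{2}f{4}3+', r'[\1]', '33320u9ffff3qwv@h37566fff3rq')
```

Pattern: one or more of a character in [2-7] (captured); then optionally a digit, then exactly 2 of one of [u69]; then exactly 4 of the literal 'f', then one or more of a literal '3'.
Matches: at [0:12] → '33320u9ffff3'.
The replacement refers to a captured group, so each match is rewritten using its own captured text.

'[3332]qwv@h37566fff3rq'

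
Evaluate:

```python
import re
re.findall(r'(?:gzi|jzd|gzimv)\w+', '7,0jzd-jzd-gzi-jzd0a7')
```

Scanning left to right: at [15:21] → 'jzd0a7'.
`findall` yields the raw match text (1 of them) because the pattern has no groups.

['jzd0a7']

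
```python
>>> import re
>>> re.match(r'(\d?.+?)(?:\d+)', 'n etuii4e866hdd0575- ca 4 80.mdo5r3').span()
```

(0, 8)

The pattern matches optionally a digit, then one or more of any character (lazy) (captured); then one or more of a digit (non-capturing group).
With the lazy modifier that quantifier settles for the fewest repetitions that let the rest of the pattern succeed (the atoms after it are unaffected and can still be greedy).
`re.match` only tries the pattern at the start of the string.
The match spans [0:8] → 'n etuii4'.
Captured: group 1 = 'n etuii'.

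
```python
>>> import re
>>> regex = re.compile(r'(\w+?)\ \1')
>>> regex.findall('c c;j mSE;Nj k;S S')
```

['c', 'S']

`\1` has to match the exact text group 1 already captured.
Walking the string: at [0:3] match 'c c', group 1 = 'c'; at [15:18] match 'S S', group 1 = 'S'.
With a single group, `findall` returns only what that group captured — 2 items.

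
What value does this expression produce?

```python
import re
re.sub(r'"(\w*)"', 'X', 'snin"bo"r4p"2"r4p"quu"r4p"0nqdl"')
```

'sninXr4pXr4pXr4pX'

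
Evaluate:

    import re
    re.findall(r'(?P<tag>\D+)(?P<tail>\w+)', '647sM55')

The pattern matches one or more of a non-digit (captured as 'tag'); then one or more of a word character (captured as 'tail').
Matches: at [3:7] match 'sM55', groups = ('sM', '55').
Multiple groups make `findall` return tuples — one 2-tuple for the one match.

[('sM', '55')]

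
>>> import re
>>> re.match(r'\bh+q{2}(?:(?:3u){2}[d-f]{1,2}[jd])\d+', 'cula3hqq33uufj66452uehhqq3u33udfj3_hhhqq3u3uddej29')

This matches a word boundary (`\b`, zero-width); then one or more of a literal 'h', then exactly 2 of the literal 'q'; then the literal '3u' repeated 2 times, then 1 to 2 of a character in [d-f], then one of [jd] (non-capturing group); then one or more of a digit.
With `match`, the pattern is implicitly anchored at the beginning.
Here the string doesn't start with a match, so the call returns None.

None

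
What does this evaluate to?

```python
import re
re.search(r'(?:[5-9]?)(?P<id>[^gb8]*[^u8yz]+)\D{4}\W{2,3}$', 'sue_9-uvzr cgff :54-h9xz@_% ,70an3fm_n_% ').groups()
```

('ff :54-h9xz@_% ,70an3f',)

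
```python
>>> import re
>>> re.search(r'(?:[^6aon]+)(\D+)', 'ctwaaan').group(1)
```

'aaan'

This matches one or more of any character except [6aon] (non-capturing group); then one or more of a non-digit (captured).
`search` walks the string left to right and returns the first match it finds.
The match spans [0:7] → 'ctwaaan'.
Captured: group 1 = 'aaan'.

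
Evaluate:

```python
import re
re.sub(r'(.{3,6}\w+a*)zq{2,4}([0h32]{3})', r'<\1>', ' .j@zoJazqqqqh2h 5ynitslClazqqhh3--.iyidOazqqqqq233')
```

Pattern: 3 to 6 of any character, then one or more of a word character, then zero or more of the literal 'a' (captured); then the literal 'z', then 2 to 4 of the literal 'q'; then exactly 3 of one of [0h32] (captured).
Matches: at [0:16] → ' .j@zoJazqqqqh2h'; at [16:33] → ' 5ynitslClazqqhh3'.
Each match is replaced using the text its own group 1 captured.

'< .j@zoJa>< 5ynitslCla>--.iyidOazqqqqq233'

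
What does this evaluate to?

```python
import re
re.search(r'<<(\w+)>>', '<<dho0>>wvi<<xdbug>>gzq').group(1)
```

The match spans [0:8] → '<<dho0>>'.
Captured: group 1 = 'dho0'.

'dho0'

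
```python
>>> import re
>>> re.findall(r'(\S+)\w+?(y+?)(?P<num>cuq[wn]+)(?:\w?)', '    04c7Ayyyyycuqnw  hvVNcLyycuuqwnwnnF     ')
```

[('04c7Ayyy', 'y', 'cuqnw')]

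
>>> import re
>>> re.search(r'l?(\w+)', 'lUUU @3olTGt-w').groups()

('UUU',)

The pattern matches optionally a literal 'l'; then one or more of a word character (captured).
`re.search` tries every starting position until one works.
The match spans [0:4] → 'lUUU'.
Captured: group 1 = 'UUU'.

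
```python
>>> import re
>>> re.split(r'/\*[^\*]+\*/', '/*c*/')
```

The string is cut at each match, leaving 2 pieces.

['', '']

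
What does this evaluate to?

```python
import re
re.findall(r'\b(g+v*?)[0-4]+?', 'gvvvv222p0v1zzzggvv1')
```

This matches a word boundary (`\b`, zero-width); then one or more of the literal 'g', then zero or more of a literal 'v' (lazy) (captured); then one or more of a character in [0-4] (lazy).
Scanning left to right: at [0:6] match 'gvvvv2', group 1 = 'gvvvv'.
`findall` collects group 1 from the one match (1 total).

['gvvvv']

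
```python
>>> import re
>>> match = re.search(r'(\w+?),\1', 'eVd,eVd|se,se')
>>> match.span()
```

(0, 7)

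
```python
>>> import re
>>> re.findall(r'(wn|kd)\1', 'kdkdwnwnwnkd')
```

['kd', 'wn']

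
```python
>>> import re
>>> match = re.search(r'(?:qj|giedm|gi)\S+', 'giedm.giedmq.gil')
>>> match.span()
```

(0, 16)

The match spans [0:16] → 'giedm.giedmq.gil'.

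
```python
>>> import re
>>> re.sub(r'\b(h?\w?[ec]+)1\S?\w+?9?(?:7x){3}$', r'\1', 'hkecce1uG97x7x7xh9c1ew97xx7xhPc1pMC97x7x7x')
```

`\1` in the replacement pulls in group 1's text for each match.

'hkecce'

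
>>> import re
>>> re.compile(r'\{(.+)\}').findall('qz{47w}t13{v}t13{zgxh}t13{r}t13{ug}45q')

Walking the string: at [2:35] match '{47w}t13{v}t13{zgxh}t13{r}t13{ug}', group 1 = '47w}t13{v}t13{zgxh}t13{r}t13{ug'.
`findall` collects group 1 from the one match (1 total).

['47w}t13{v}t13{zgxh}t13{r}t13{ug']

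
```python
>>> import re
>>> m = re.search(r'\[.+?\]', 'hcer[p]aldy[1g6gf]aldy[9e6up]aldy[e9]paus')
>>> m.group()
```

Because the quantifier is non-greedy, it stops expanding at the earliest point where the rest of the pattern can succeed.
`re.search` tries every starting position until one works.
The match spans [4:7] → '[p]'.

'[p]'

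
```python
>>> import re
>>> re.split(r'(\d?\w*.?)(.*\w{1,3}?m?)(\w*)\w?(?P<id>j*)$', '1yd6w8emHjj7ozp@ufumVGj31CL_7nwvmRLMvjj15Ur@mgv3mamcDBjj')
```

['', '1yd6w8emHjj7ozp@', 'ufumVGj31CL_7nwvmRLMvjj15Ur@mgv3mamcDBjj', '', '', '']

The pattern matches optionally a digit, then zero or more of a word character, then optionally any character (captured); then zero or more of any character, then 1 to 3 of a word character (lazy), then optionally a literal 'm' (captured); then zero or more of a word character (captured); then optionally a word character; then zero or more of a literal 'j' (captured as 'id'); then anchored at the end.
Matches to split on: at [0:56] → '1yd6w8emHjj7ozp@ufumVGj31CL_7nwvmRLMvjj15Ur@mgv3mamcDBjj'.
The group in the pattern means `split` returns the separators' captures alongside the pieces.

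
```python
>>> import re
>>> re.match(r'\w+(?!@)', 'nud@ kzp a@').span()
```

(0, 2)

With `match`, the pattern is implicitly anchored at the beginning.
The match spans [0:2] → 'nu'.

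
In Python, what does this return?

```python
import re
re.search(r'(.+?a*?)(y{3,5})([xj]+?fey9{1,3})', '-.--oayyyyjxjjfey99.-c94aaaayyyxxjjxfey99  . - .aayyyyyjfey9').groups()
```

('-.--oa', 'yyyy', 'jxjjfey99')

Pattern: one or more of any character (lazy), then zero or more of a literal 'a' (lazy) (captured); then 3 to 5 of a literal 'y' (captured); then one or more of one of [xj] (lazy), then the literal 'fey', then 1 to 3 of the literal '9' (captured).
The `?` after the quantifier makes it lazy — it takes as little as possible before letting the rest of the pattern try.
`re.search` tries every starting position until one works.
The match spans [0:19] → '-.--oayyyyjxjjfey99'.
Captured: group 1 = '-.--oa', group 2 = 'yyyy', group 3 = 'jxjjfey99'.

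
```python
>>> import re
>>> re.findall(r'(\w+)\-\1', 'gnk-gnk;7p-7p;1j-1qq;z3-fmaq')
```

['gnk', '7p']

A backreference is literal: `\1` must see the identical characters the first group matched.
Matches: at [0:7] match 'gnk-gnk', group 1 = 'gnk'; at [8:13] match '7p-7p', group 1 = '7p'.
`findall` collects group 1 from each match (2 total).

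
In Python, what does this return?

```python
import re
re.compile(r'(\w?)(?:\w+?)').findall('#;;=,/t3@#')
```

['t']

One capturing group, so `findall` returns just the captured substring from the one match — 1 in all.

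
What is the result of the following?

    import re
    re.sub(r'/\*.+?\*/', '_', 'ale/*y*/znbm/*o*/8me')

'ale_znbm_8me'

A `+?`/`*?`/`{m,n}?` starts at its minimum and grows only as far as needed for what follows to match.
Matches: at [3:8] → '/*y*/'; at [12:17] → '/*o*/'.
Each match is replaced by '_'.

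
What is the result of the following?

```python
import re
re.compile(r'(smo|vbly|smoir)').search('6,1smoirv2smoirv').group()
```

Branches in `(...|...)` are attempted left-to-right; the first branch that allows the whole pattern to succeed is taken.
The match spans [3:6] → 'smo'.

'smo'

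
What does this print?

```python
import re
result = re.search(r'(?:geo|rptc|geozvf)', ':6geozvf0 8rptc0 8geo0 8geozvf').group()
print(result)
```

geo

Alternation tries branches left to right and keeps the first one that lets the overall match succeed at that position.
The match spans [2:5] → 'geo'.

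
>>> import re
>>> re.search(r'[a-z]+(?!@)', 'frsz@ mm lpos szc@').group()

'frs'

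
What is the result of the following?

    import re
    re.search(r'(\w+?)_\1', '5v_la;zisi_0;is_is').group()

The backreference `\1` re-matches whatever the first group consumed, character for character.
`re.search` scans for the first position where the pattern succeeds.
The match spans [13:18] → 'is_is'.
Captured: group 1 = 'is'.

'is_is'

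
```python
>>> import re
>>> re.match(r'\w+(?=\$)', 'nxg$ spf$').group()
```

'nxg'

`match` is anchored at position 0; if the pattern doesn't fit there, it returns None.
The match spans [0:3] → 'nxg'.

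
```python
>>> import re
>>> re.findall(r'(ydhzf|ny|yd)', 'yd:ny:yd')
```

['yd', 'ny', 'yd']

One capturing group, so `findall` returns just the captured substring from each match — 3 in all.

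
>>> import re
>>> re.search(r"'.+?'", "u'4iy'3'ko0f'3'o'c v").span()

(1, 6)

A non-greedy quantifier consumes as few characters as it can — just enough that the remainder of the pattern still matches from where it stops; whatever follows it matches normally.
The match spans [1:6] → "'4iy'".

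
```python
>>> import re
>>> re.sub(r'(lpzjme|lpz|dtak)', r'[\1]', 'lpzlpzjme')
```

'[lpz][lpzjme]'

Alternation isn't longest-match — the leftmost alternative that fits at this position is chosen.
Matches: at [0:3] → 'lpz'; at [3:9] → 'lpzjme'.
The replacement refers to a captured group, so each match is rewritten using its own captured text.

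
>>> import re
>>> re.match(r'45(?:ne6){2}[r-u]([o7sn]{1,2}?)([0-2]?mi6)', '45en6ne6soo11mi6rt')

None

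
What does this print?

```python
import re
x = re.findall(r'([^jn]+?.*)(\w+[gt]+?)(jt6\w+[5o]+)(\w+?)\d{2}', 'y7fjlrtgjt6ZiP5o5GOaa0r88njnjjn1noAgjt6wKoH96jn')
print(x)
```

This matches one or more of any character except [jn] (lazy), then zero or more of any character (captured); then one or more of a word character, then one or more of one of [gt] (lazy) (captured); then the literal 'jt6', then one or more of a word character, then one or more of one of [5o] (captured); then one or more of a word character (lazy) (captured); then exactly 2 of a digit.
Walking the string: at [0:45] match 'y7fjlrtgjt6ZiP5o5GOaa0r88njnjjn1noAgjt6wKoH96', groups = ('y7fjlrtgjt6ZiP5o5GOaa0r88njnjjn1no', 'Ag', 'jt6wKo', 'H').
`findall` packs the 4 group values into a tuple for every match.

[('y7fjlrtgjt6ZiP5o5GOaa0r88njnjjn1no', 'Ag', 'jt6wKo', 'H')]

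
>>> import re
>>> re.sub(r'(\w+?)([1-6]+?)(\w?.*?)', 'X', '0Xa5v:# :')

Pattern: one or more of a word character (lazy) (captured); then one or more of a character in [1-6] (lazy) (captured); then optionally a word character, then zero or more of any character (lazy) (captured).
The `?` after the quantifier makes it lazy — it takes as little as possible before letting the rest of the pattern try.
Matches: at [0:5] → '0Xa5v'.
Every occurrence is swapped for 'X'.

'X:# :'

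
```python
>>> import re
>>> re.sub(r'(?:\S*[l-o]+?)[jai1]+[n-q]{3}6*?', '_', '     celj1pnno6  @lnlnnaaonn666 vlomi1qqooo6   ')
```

Because the quantifier is non-greedy, it stops expanding at the earliest point where the rest of the pattern can succeed.
`sub` substitutes '_' at each match site.

'     _o6  _666 _oo6   '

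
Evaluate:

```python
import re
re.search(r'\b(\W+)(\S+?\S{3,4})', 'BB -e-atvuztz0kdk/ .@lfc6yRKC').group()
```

This matches a word boundary (`\b`, zero-width); then one or more of a non-word character (captured); then one or more of a non-whitespace character (lazy), then 3 to 4 of a non-whitespace character (captured).
A non-greedy quantifier consumes as few characters as it can — just enough that the remainder of the pattern still matches from where it stops; whatever follows it matches normally.
Unlike `match`, `search` isn't anchored — it looks for the pattern anywhere in the string.
The match spans [2:9] → ' -e-atv'.
Captured: group 1 = ' -', group 2 = 'e-atv'.

' -e-atv'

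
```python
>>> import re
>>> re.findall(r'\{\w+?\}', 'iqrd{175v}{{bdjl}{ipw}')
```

['{175v}', '{bdjl}', '{ipw}']

With no groups in the pattern, `findall` gives back each whole match — 3 here.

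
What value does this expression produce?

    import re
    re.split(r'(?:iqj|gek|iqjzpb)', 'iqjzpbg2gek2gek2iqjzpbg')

`|` is ordered: at each position the engine commits to the first alternative that works.
Matches to split on: at [0:3] → 'iqj'; at [8:11] → 'gek'; at [12:15] → 'gek'; at [16:19] → 'iqj'.
The string is cut at each match, leaving 5 pieces.

['', 'zpbg2', '2', '2', 'zpbg']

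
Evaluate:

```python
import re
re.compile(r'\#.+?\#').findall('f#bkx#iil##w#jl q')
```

['#bkx#', '##w#']

A non-greedy quantifier consumes as few characters as it can — just enough that the remainder of the pattern still matches from where it stops; whatever follows it matches normally.
Walking the string: at [1:6] → '#bkx#'; at [9:13] → '##w#'.
Since nothing is captured, `findall` lists the 2 matched substrings directly.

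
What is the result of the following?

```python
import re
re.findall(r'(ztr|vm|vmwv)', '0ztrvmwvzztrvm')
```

Alternation isn't longest-match — the leftmost alternative that fits at this position is chosen.
With a single group, `findall` returns only what that group captured — 4 items.

['ztr', 'vm', 'ztr', 'vm']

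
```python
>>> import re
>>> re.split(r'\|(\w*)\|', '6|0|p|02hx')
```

Because the pattern has a capturing group, `split` also inserts each captured text between the pieces.

['6', '0', 'p|02hx']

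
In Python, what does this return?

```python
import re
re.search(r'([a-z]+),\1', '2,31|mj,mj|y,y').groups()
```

('mj',)

A backreference is literal: `\1` must see the identical characters the first group matched.
`search` walks the string left to right and returns the first match it finds.
The match spans [5:10] → 'mj,mj'.
Captured: group 1 = 'mj'.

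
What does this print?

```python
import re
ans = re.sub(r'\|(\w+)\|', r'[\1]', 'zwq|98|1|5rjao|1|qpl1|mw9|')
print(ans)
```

zwq[98]1[5rjao]1[qpl1]mw9|

Matches: at [3:7] → '|98|'; at [8:15] → '|5rjao|'; at [16:22] → '|qpl1|'.
`\1` in the replacement pulls in group 1's text for each match.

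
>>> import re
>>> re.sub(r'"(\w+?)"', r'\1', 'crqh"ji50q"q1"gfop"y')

Matches: at [4:11] → '"ji50q"'; at [13:19] → '"gfop"'.
The replacement refers to a captured group, so each match is rewritten using its own captured text.

'crqhji50qq1gfopy'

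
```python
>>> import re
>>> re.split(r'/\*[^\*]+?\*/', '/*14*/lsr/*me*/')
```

Matches to split on: at [0:6] → '/*14*/'; at [9:15] → '/*me*/'.
The string is cut at each match, leaving 3 pieces.

['', 'lsr', '']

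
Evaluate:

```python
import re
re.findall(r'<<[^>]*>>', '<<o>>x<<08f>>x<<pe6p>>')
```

Walking the string: at [0:5] → '<<o>>'; at [6:13] → '<<08f>>'; at [14:22] → '<<pe6p>>'.
No capturing groups, so `findall` returns the 3 full match strings.

['<<o>>', '<<08f>>', '<<pe6p>>']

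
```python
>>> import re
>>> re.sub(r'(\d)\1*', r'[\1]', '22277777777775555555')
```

'[2][7][5]'

A backreference is literal: `\1` must see the identical characters the first group matched.
Matches: at [0:3] → '222'; at [3:13] → '7777777777'; at [13:20] → '5555555'.
Each match is replaced using the text its own group 1 captured.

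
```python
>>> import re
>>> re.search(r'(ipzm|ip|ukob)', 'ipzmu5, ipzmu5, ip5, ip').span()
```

(0, 4)

`|` is ordered: at each position the engine commits to the first alternative that works.
The match spans [0:4] → 'ipzm'.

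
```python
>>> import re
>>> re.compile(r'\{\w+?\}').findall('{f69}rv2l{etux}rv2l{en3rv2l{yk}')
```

['{f69}', '{etux}', '{yk}']

Scanning left to right: at [0:5] → '{f69}'; at [9:15] → '{etux}'; at [27:31] → '{yk}'.
With no groups in the pattern, `findall` gives back each whole match — 3 here.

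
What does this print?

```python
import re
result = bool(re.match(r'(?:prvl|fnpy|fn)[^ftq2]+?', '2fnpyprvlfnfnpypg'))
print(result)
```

`re.match` only tries the pattern at the start of the string.
Here position 0 doesn't satisfy it, so the call returns None, and `bool(None)` is False.

False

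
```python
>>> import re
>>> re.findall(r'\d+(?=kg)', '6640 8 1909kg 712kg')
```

The `(?=…)`/`(?<=…)` assertion just peeks at neighbouring text; it doesn't advance the match position.
Walking the string: at [7:11] → '1909'; at [14:17] → '712'.
`findall` yields the raw match text (2 of them) because the pattern has no groups.

['1909', '712']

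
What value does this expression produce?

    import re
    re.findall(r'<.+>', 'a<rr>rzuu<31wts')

['<rr>']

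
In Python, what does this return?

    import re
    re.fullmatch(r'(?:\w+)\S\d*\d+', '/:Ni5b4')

Pattern: one or more of a word character (non-capturing group); then a non-whitespace character, then zero or more of a digit; then one or more of a digit.
`fullmatch` succeeds only if the pattern covers the string from start to end.
Here there's no way to consume every character, so the call returns None.

None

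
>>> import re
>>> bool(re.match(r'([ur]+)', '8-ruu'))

`re.match` only tries the pattern at the start of the string.
Here position 0 doesn't satisfy it, so the call returns None, and `bool(None)` is False.

False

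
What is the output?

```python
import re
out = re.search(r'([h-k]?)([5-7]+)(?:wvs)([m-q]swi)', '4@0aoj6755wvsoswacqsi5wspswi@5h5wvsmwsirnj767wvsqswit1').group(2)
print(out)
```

Pattern: optionally a character in [h-k] (captured); then one or more of a character in [5-7] (captured); then a literal 'w', then the literal 'vs' (non-capturing group); then a character in [m-q], then the literal 'swi' (captured).
`re.search` scans for the first position where the pattern succeeds.
The match spans [41:52] → 'j767wvsqswi'.
Captured: group 1 = 'j', group 2 = '767', group 3 = 'qswi'.

767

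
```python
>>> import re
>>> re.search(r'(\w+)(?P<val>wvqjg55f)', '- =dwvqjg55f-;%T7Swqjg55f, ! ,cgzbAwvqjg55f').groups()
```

The match spans [3:12] → 'dwvqjg55f'.
Captured: group 1 = 'd', group 2 = 'wvqjg55f'.

('d', 'wvqjg55f')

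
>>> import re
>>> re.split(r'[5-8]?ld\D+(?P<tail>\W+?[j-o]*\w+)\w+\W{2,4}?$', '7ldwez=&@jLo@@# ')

['', '@jL', '']

This matches optionally a character in [5-8], then the literal 'ld', then one or more of a non-digit; then one or more of a non-word character (lazy), then zero or more of a character in [j-o], then one or more of a word character (captured as 'tail'); then one or more of a word character, then 2 to 4 of a non-word character (lazy); then anchored at the end.
Because the pattern has a capturing group, `split` also inserts each captured text between the pieces.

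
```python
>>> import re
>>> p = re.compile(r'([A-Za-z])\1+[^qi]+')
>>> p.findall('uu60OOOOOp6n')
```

['u']

After group 1 captures some text, `\1` only succeeds where that same text appears again.
`findall` collects group 1 from the one match (1 total).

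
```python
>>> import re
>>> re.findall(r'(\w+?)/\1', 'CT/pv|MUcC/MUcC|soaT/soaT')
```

After group 1 captures some text, `\1` only succeeds where that same text appears again.
Walking the string: at [6:15] match 'MUcC/MUcC', group 1 = 'MUcC'; at [16:25] match 'soaT/soaT', group 1 = 'soaT'.
`findall` collects group 1 from each match (2 total).

['MUcC', 'soaT']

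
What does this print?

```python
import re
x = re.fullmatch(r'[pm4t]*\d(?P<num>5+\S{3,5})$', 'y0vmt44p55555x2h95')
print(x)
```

None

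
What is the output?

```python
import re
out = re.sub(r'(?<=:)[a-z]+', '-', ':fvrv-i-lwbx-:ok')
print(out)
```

:--i-lwbx-:-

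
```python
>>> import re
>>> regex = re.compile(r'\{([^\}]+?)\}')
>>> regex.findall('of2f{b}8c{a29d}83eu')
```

Walking the string: at [4:7] match '{b}', group 1 = 'b'; at [9:15] match '{a29d}', group 1 = 'a29d'.
Because there's exactly one group, `findall` drops the full match and keeps group 1 from each hit.

['b', 'a29d']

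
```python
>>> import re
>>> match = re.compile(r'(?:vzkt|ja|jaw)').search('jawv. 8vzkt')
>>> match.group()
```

'ja'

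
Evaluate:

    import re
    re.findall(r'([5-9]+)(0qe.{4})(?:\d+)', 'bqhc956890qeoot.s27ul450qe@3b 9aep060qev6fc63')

The pattern matches one or more of a character in [5-9] (captured); then the literal '0qe', then exactly 4 of any character (captured); then one or more of a digit (non-capturing group).
Scanning left to right: at [22:31] match '50qe@3b 9', groups = ('5', '0qe@3b '); at [35:45] match '60qev6fc63', groups = ('6', '0qev6fc').
`findall` packs the 2 group values into a tuple for every match.

[('5', '0qe@3b '), ('6', '0qev6fc')]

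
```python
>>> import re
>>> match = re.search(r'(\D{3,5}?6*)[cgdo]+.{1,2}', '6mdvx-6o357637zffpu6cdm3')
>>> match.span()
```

(1, 10)

Pattern: 3 to 5 of a non-digit (lazy), then zero or more of a literal '6' (captured); then one or more of one of [cgdo]; then 1 to 2 of any character.
`re.search` scans for the first position where the pattern succeeds.
The match spans [1:10] → 'mdvx-6o35'.
Captured: group 1 = 'mdvx-6'.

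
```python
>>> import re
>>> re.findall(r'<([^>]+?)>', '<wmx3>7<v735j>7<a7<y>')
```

['wmx3', 'v735j', 'a7<y']

Matches: at [0:6] match '<wmx3>', group 1 = 'wmx3'; at [7:14] match '<v735j>', group 1 = 'v735j'; at [15:21] match '<a7<y>', group 1 = 'a7<y'.
`findall` collects group 1 from each match (3 total).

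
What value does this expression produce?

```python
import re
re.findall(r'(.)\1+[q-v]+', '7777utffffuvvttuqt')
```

`\1` is not a pattern — it's the concrete string captured by group 1, re-applied verbatim.
Matches: at [0:6] match '7777ut', group 1 = '7'; at [6:18] match 'ffffuvvttuqt', group 1 = 'f'.
One capturing group, so `findall` returns just the captured substring from each match — 2 in all.

['7', 'f']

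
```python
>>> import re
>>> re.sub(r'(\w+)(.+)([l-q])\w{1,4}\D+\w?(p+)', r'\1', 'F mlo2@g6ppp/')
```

'F/'

This matches one or more of a word character (captured); then one or more of any character (captured); then a character in [l-q] (captured); then 1 to 4 of a word character, then one or more of a non-digit, then optionally a word character; then one or more of a literal 'p' (captured).
Matches: at [0:12] → 'F mlo2@g6ppp'.
The replacement refers to a captured group, so each match is rewritten using its own captured text.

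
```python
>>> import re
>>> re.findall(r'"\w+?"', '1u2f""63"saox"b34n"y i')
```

Scanning left to right: at [5:9] → '"63"'; at [13:19] → '"b34n"'.
With no groups in the pattern, `findall` gives back each whole match — 2 here.

['"63"', '"b34n"']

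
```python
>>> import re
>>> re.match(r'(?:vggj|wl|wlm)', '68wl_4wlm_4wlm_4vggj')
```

`re.match` only tries the pattern at the start of the string.
Here the string doesn't start with a match, so the call returns None.

None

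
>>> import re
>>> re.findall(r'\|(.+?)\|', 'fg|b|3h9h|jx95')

A `+?`/`*?`/`{m,n}?` starts at its minimum and grows only as far as needed for what follows to match.
With a single group, `findall` returns only what that group captured — 1 item.

['b']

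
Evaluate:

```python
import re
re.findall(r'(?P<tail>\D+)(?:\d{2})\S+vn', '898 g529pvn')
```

[' g']

This matches one or more of a non-digit (captured as 'tail'); then exactly 2 of a digit (non-capturing group); then one or more of a non-whitespace character, then the literal 'vn'.
Matches: at [3:11] match ' g529pvn', group 1 = ' g'.
`findall` collects group 1 from the one match (1 total).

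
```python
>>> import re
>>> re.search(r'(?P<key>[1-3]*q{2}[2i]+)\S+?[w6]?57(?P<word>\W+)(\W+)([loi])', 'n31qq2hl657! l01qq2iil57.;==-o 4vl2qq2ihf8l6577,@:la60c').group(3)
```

' '

The match spans [1:14] → '31qq2hl657! l'.
Captured: group 1 = '31qq2', group 2 = '!', group 3 = ' ', group 4 = 'l'.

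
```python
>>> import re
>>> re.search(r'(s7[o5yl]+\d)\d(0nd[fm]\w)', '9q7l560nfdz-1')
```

None

This matches the literal 's7', then one or more of one of [o5yl], then a digit (captured); then a digit; then the literal '0nd', then one of [fm], then a word character (captured).
`search` walks the string left to right and returns the first match it finds.
Here no position works, so the call returns None.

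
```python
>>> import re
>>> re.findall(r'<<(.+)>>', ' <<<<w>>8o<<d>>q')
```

Walking the string: at [1:15] match '<<<<w>>8o<<d>>', group 1 = '<<w>>8o<<d'.
With a single group, `findall` returns only what that group captured — 1 item.

['<<w>>8o<<d']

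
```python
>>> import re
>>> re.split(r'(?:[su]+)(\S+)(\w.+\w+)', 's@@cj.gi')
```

['', '@@c', 'j.gi', '']

The pattern matches one or more of one of [su] (non-capturing group); then one or more of a non-whitespace character (captured); then a word character, then one or more of any character, then one or more of a word character (captured).
Matches to split on: at [0:8] → 's@@cj.gi'.
Because the pattern has a capturing group, `split` also inserts each captured text between the pieces.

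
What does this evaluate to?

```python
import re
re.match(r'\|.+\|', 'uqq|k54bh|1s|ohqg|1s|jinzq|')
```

`re.match` only tries the pattern at the start of the string.
Here the string doesn't start with a match, so the call returns None.

None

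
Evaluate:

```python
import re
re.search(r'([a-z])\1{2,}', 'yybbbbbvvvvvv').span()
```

`\1` has to match the exact text group 1 already captured.
The match spans [2:7] → 'bbbbb'.

(2, 7)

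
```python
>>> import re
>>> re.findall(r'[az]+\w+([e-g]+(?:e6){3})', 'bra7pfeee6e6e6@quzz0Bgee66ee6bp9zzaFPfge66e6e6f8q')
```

The pattern matches one or more of one of [az], then one or more of a word character; then one or more of a character in [e-g], then the literal 'e6' repeated 3 times (captured).
Walking the string: at [2:14] match 'a7pfeee6e6e6', group 1 = 'ee6e6e6'.
`findall` collects group 1 from the one match (1 total).

['ee6e6e6']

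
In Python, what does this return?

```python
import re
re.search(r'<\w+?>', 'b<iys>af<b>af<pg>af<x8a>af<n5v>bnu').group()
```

'<iys>'

`re.search` tries every starting position until one works.
The match spans [1:6] → '<iys>'.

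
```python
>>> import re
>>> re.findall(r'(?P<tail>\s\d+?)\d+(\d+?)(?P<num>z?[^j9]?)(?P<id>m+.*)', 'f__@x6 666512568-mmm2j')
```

[(' 6', '8', '-', 'mmm2j')]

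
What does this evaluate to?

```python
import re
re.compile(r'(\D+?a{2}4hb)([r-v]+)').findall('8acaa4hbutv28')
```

[('acaa4hb', 'utv')]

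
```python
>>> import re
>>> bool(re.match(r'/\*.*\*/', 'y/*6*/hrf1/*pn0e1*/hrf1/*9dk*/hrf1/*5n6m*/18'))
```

`re.match` only tries the pattern at the start of the string.
Here the pattern fails at index 0, so the call returns None, and `bool(None)` is False.

False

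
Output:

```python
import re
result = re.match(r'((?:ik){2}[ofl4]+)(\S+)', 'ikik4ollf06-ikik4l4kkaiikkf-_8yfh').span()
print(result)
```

(0, 33)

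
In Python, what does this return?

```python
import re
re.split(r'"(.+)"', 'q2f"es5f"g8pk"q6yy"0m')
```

Matches to split on: at [3:19] → '"es5f"g8pk"q6yy"'.
`re.split` interleaves the captured-group text with the surrounding fragments.

['q2f', 'es5f"g8pk"q6yy', '0m']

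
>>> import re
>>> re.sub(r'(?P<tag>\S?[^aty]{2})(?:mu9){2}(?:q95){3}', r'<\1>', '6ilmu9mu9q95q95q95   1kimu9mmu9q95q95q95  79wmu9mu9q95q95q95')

'<6il>   1kimu9mmu9q95q95q95  <79w>'

This matches optionally a non-whitespace character, then exactly 2 of any character except [aty] (captured as 'tag'); then the literal 'mu9' repeated 2 times, then the literal 'q95' repeated 3 times.
The replacement refers to a captured group, so each match is rewritten using its own captured text.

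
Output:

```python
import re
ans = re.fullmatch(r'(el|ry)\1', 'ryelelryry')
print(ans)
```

None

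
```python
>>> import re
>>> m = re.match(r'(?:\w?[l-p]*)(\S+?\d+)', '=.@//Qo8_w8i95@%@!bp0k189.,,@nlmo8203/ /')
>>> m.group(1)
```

'=.@//Qo8'

The match spans [0:8] → '=.@//Qo8'.
Captured: group 1 = '=.@//Qo8'.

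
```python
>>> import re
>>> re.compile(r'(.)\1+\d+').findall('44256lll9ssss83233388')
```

`\1` has to match the exact text group 1 already captured.
One capturing group, so `findall` returns just the captured substring from each match — 3 in all.

['4', 'l', 's']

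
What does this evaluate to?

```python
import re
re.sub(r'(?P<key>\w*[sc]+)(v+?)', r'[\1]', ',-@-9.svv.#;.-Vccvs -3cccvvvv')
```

Pattern: zero or more of a word character, then one or more of one of [sc] (captured as 'key'); then one or more of a literal 'v' (lazy) (captured).
With the lazy modifier that quantifier settles for the fewest repetitions that let the rest of the pattern succeed (the atoms after it are unaffected and can still be greedy).
Matches: at [6:8] → 'sv'; at [14:18] → 'Vccv'; at [21:26] → '3cccv'.
`\1` in the replacement pulls in group 1's text for each match.

',-@-9.[s]v.#;.-[Vcc]s -[3ccc]vvv'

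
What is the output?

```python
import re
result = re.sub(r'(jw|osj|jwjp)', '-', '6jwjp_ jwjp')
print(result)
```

6-jp_ -jp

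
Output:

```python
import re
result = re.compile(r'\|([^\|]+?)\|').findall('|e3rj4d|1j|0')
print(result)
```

`findall` collects group 1 from the one match (1 total).

['e3rj4d']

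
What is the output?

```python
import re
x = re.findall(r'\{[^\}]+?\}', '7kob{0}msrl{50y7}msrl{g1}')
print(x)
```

['{0}', '{50y7}', '{g1}']

With no groups in the pattern, `findall` gives back each whole match — 3 here.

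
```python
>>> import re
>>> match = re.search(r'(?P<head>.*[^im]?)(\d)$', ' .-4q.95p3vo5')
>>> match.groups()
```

The match spans [0:13] → ' .-4q.95p3vo5'.
Captured: group 1 = ' .-4q.95p3vo', group 2 = '5'.

(' .-4q.95p3vo', '5')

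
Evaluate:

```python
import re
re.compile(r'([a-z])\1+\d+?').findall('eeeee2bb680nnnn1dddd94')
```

`\1` is not a pattern — it's the concrete string captured by group 1, re-applied verbatim.
One capturing group, so `findall` returns just the captured substring from each match — 4 in all.

['e', 'b', 'n', 'd']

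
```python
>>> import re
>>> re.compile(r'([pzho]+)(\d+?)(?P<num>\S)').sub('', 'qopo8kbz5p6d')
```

'qb6d'

Pattern: one or more of one of [pzho] (captured); then one or more of a digit (lazy) (captured); then a non-whitespace character (captured as 'num').
Matches: at [1:6] → 'opo8k'; at [7:10] → 'z5p'.
`sub` substitutes '' at each match site.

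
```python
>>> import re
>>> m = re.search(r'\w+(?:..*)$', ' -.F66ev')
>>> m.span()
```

(3, 8)

The pattern matches one or more of a word character; then any character, then zero or more of any character (non-capturing group); then anchored at the end.
`search` walks the string left to right and returns the first match it finds.
The match spans [3:8] → 'F66ev'.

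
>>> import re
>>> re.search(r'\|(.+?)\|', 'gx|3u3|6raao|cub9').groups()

('3u3',)

Unlike `match`, `search` isn't anchored — it looks for the pattern anywhere in the string.
The match spans [2:7] → '|3u3|'.
Captured: group 1 = '3u3'.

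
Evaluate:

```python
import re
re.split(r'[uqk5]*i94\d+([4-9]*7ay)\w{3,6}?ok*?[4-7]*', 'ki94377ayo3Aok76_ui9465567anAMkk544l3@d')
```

['', '7ay', 'k76_ui9465567anAMkk544l3@d']

The pattern matches zero or more of one of [uqk5], then the literal 'i94', then one or more of a digit; then zero or more of a character in [4-9], then the literal '7ay' (captured); then 3 to 6 of a word character (lazy), then a literal 'o'; then zero or more of a literal 'k' (lazy), then zero or more of a character in [4-7].
With the lazy modifier that quantifier settles for the fewest repetitions that let the rest of the pattern succeed (the atoms after it are unaffected and can still be greedy).
Matches to split on: at [0:13] → 'ki94377ayo3Ao'.
`re.split` interleaves the captured-group text with the surrounding fragments.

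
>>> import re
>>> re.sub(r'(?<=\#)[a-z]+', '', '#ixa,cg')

'#,cg'

Because the assertion is zero-width, the text it checks is not consumed and won't appear in the result.
Matches: at [1:4] → 'ixa'.
Every occurrence is swapped for ''.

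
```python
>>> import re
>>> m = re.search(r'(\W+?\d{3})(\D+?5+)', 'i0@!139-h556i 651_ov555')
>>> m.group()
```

Pattern: one or more of a non-word character (lazy), then exactly 3 of a digit (captured); then one or more of a non-digit (lazy), then one or more of a literal '5' (captured).
`re.search` tries every starting position until one works.
The match spans [2:11] → '@!139-h55'.
Captured: group 1 = '@!139', group 2 = '-h55'.

'@!139-h55'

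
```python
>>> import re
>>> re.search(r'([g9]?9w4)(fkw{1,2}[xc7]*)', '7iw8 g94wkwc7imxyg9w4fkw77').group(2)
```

'fkw77'

The pattern matches optionally one of [g9], then the literal '9w4' (captured); then the literal 'fk', then 1 to 2 of the literal 'w', then zero or more of one of [xc7] (captured).
`re.search` scans for the first position where the pattern succeeds.
The match spans [17:26] → 'g9w4fkw77'.
Captured: group 1 = 'g9w4', group 2 = 'fkw77'.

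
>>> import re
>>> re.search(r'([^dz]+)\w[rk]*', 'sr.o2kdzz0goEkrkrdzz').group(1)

'sr.o2k'

Pattern: one or more of any character except [dz] (captured); then a word character, then zero or more of one of [rk].
`search` walks the string left to right and returns the first match it finds.
The match spans [0:7] → 'sr.o2kd'.
Captured: group 1 = 'sr.o2k'.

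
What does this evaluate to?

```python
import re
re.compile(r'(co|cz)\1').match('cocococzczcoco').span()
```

(0, 4)

`re.match` won't scan ahead — the pattern has to work from the very first character.
The match spans [0:4] → 'coco'.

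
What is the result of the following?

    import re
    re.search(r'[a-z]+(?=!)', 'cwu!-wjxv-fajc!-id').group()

Lookahead/lookbehind check context without consuming it, so the matched span excludes the asserted characters.
Unlike `match`, `search` isn't anchored — it looks for the pattern anywhere in the string.
The match spans [0:3] → 'cwu'.

'cwu'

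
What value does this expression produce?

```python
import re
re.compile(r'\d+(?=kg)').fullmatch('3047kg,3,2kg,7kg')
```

None

Lookahead/lookbehind check context without consuming it, so the matched span excludes the asserted characters.
`fullmatch` succeeds only if the pattern covers the string from start to end.
Here the string isn't matched end-to-end, so the call returns None.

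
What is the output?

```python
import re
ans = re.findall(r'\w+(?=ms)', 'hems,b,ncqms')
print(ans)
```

Lookahead/lookbehind check context without consuming it, so the matched span excludes the asserted characters.
Matches: at [0:2] → 'he'; at [7:10] → 'ncq'.
No capturing groups, so `findall` returns the 2 full match strings.

['he', 'ncq']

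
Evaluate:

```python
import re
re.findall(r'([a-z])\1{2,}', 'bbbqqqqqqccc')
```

The backreference `\1` re-matches whatever the first group consumed, character for character.
Walking the string: at [0:3] match 'bbb', group 1 = 'b'; at [3:9] match 'qqqqqq', group 1 = 'q'; at [9:12] match 'ccc', group 1 = 'c'.
`findall` collects group 1 from each match (3 total).

['b', 'q', 'c']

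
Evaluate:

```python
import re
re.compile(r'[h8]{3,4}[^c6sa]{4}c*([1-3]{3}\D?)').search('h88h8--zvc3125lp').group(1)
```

This matches 3 to 4 of one of [h8], then exactly 4 of any character except [c6sa], then zero or more of a literal 'c'; then exactly 3 of a character in [1-3], then optionally a non-digit (captured).
`re.search` tries every starting position until one works.
The match spans [1:13] → '88h8--zvc312'.
Captured: group 1 = '312'.

'312'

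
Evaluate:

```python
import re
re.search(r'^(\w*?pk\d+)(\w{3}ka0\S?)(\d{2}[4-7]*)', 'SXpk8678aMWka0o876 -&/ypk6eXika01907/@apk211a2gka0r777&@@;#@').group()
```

'SXpk8678aMWka0o876'

This matches anchored at the start of the string; then zero or more of a word character (lazy), then the literal 'pk', then one or more of a digit (captured); then exactly 3 of a word character, then the literal 'ka0', then optionally a non-whitespace character (captured); then exactly 2 of a digit, then zero or more of a character in [4-7] (captured).
The match spans [0:18] → 'SXpk8678aMWka0o876'.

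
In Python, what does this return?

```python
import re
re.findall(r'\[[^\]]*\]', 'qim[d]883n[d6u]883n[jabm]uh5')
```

['[d]', '[d6u]', '[jabm]']

Matches: at [3:6] → '[d]'; at [10:15] → '[d6u]'; at [19:25] → '[jabm]'.
No capturing groups, so `findall` returns the 3 full match strings.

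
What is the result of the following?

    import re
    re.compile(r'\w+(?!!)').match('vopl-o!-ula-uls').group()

'vopl'

`re.match` only tries the pattern at the start of the string.
The match spans [0:4] → 'vopl'.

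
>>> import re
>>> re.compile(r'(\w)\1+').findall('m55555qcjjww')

`\1` is not a pattern — it's the concrete string captured by group 1, re-applied verbatim.
Scanning left to right: at [1:6] match '55555', group 1 = '5'; at [8:10] match 'jj', group 1 = 'j'; at [10:12] match 'ww', group 1 = 'w'.
One capturing group, so `findall` returns just the captured substring from each match — 3 in all.

['5', 'j', 'w']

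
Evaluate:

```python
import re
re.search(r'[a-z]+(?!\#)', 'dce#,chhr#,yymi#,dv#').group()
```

The negative lookahead/lookbehind blocks any match where the forbidden context is present.
The match spans [0:2] → 'dc'.

'dc'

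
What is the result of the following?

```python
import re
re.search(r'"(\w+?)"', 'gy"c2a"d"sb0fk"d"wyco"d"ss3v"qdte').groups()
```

('c2a',)

The match spans [2:7] → '"c2a"'.
Captured: group 1 = 'c2a'.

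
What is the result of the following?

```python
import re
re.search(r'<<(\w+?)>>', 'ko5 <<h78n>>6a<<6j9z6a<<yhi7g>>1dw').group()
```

'<<h78n>>'

`re.search` scans for the first position where the pattern succeeds.
The match spans [4:12] → '<<h78n>>'.
Captured: group 1 = 'h78n'.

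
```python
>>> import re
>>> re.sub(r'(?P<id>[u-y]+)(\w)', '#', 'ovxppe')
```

'o#pe'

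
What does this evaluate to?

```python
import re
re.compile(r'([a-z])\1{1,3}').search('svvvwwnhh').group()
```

'vvv'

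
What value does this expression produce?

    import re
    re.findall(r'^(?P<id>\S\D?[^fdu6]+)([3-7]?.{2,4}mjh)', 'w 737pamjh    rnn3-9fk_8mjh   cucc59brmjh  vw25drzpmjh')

[('w 737pamjh    rnn3-9', 'fk_8mjh')]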